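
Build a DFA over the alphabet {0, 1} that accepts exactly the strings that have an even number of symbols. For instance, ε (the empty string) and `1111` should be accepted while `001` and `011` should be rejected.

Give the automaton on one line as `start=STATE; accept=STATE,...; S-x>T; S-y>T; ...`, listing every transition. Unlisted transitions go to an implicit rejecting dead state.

Count input length modulo 2: every symbol advances one step around the cycle s0 → s1 → s0. Accept at s0.
2 states suffice.
        0   1  
>* s0   s1  s1 
   s1   s0  s0 
(> = start, * = accepting)

start=s0; accept=s0; s0-0>s1; s0-1>s1; s1-0>s0; s1-1>s0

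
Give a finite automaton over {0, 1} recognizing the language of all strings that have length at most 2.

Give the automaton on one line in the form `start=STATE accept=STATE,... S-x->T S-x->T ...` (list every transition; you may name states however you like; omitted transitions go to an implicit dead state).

start=q0 accept=q0,q1,q2 q0-0->q1 q0-1->q1 q1-0->q2 q1-1->q2 q2-0->q3 q2-1->q3 q3-0->q3 q3-1->q3

Count input length up to 3: every symbol moves from q0 toward q3, which means 'more than 2' and absorbs. Accept from {q0, q1, q2}.
With 4 states:
        0   1  
>* q0   q1  q1 
 * q1   q2  q2 
 * q2   q3  q3 
   q3   q3  q3 
(> = start, * = accepting)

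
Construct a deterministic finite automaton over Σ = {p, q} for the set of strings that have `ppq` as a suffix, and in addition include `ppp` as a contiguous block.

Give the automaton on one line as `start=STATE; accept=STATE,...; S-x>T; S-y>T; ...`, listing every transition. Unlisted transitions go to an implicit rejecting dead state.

start=S0; accept=S4; S0-p>S1; S0-q>S0; S1-p>S2; S1-q>S0; S2-p>S3; S2-q>S0; S3-p>S3; S3-q>S4; S4-p>S5; S4-q>S6; S5-p>S3; S5-q>S6; S6-p>S5; S6-q>S6

Handle the two conditions separately and then intersect. The first has 4 states tracking how much of the suffix `ppq` has currently been matched; the second has 4 states tracking whether and how much of `ppp` has been seen. A product state is a pair (one from each), accepting exactly when both do. After merging equivalent states the machine shrinks.
A 7-state machine:
        p   q  
>  S0   S1  S0 
   S1   S2  S0 
   S2   S3  S0 
   S3   S3  S4 
 * S4   S5  S6 
   S5   S3  S6 
   S6   S5  S6 
(> = start, * = accepting)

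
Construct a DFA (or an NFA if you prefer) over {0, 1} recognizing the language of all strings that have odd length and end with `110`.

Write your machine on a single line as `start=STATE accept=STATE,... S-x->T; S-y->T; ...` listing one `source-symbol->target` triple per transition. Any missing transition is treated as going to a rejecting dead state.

start=q0; accept=q6; q0-0->q1; q0-1->q2; q1-0->q0; q1-1->q3; q2-0->q0; q2-1->q4; q3-0->q1; q3-1->q5; q4-0->q6; q4-1->q5; q5-0->q7; q5-1->q4; q6-0->q0; q6-1->q3; q7-0->q1; q7-1->q2

Build one automaton per condition and run them in lockstep. One (2 states) tracks the input length modulo 2; the other (4 states) tracks how much of the suffix `110` has currently been matched. Each combined state is a pair, one component from each; accept when both components accept.
With 8 states:
        0   1  
>  q0   q1  q2 
   q1   q0  q3 
   q2   q0  q4 
   q3   q1  q5 
   q4   q6  q5 
   q5   q7  q4 
 * q6   q0  q3 
   q7   q1  q2 
(> = start, * = accepting)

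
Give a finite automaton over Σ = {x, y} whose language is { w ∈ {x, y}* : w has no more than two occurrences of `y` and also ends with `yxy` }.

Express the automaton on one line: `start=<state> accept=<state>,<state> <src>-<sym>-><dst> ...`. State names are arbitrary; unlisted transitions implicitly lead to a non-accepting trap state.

start=s0 accept=s4 s0-x->s0 s0-y->s1 s1-x->s2 s1-y->s3 s2-x->s3 s2-y->s4 s3-x->s3 s3-y->s3 s4-x->s3 s4-y->s3

Run two small machines in parallel and take their product. The first has 4 states tracking the count of `y`s, saturating at 3; the second has 4 states tracking how much of the suffix `yxy` has currently been matched. A product state is a pair (one from each), accepting exactly when both do. After merging equivalent states the machine shrinks.
A 5-state machine:
        x   y  
>  s0   s0  s1 
   s1   s2  s3 
   s2   s3  s4 
   s3   s3  s3 
 * s4   s3  s3 
(> = start, * = accepting)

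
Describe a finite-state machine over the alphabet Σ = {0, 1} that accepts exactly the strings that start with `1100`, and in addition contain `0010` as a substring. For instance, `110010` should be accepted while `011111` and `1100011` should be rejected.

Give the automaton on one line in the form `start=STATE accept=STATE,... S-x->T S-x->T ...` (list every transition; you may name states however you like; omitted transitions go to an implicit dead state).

start=q0 accept=q11 q0-0->q1 q0-1->q2 q1-0->q3 q1-1->q4 q2-0->q1 q2-1->q5 q3-0->q3 q3-1->q6 q4-0->q1 q4-1->q4 q5-0->q7 q5-1->q4 q6-0->q8 q6-1->q4 q7-0->q9 q7-1->q4 q8-0->q8 q8-1->q8 q9-0->q9 q9-1->q10 q10-0->q11 q10-1->q12 q11-0->q11 q11-1->q11 q12-0->q13 q12-1->q12 q13-0->q9 q13-1->q12

Run two small machines in parallel and take their product. The first has 6 states tracking whether the input so far still matches the prefix `1100`; the second has 5 states tracking whether and how much of `0010` has been seen. A product state is a pair (one from each), accepting exactly when both do.
A 14-state machine:
          0    1  
>  q0     q1   q2 
   q1     q3   q4 
   q2     q1   q5 
   q3     q3   q6 
   q4     q1   q4 
   q5     q7   q4 
   q6     q8   q4 
   q7     q9   q4 
   q8     q8   q8 
   q9     q9  q10 
   q10   q11  q12 
 * q11   q11  q11 
   q12   q13  q12 
   q13    q9  q12 
(> = start, * = accepting)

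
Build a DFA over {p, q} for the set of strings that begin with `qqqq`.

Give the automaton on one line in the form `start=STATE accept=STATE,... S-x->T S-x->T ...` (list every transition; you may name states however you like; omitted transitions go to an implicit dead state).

Walk along `qqqq` while the input agrees: from A take `q` to B, and so on. Any deviation drops to the rejecting sink F. Once E is reached the prefix is confirmed and every continuation is accepted.
A 6-state machine:
       p  q 
>  A   F  B 
   B   F  C 
   C   F  D 
   D   F  E 
 * E   E  E 
   F   F  F 
(> = start, * = accepting)

start=A accept=E A-p->F A-q->B B-p->F B-q->C C-p->F C-q->D D-p->F D-q->E E-p->E E-q->E F-p->F F-q->F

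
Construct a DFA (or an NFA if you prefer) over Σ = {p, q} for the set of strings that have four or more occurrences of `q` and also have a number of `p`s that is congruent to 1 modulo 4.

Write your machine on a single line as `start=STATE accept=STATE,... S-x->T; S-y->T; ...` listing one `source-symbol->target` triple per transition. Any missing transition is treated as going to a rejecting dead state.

start=A; accept=Q,U; A-p->B; A-q->C; B-p->D; B-q->E; C-p->E; C-q->F; D-p->G; D-q->H; E-p->H; E-q->I; F-p->I; F-q->J; G-p->A; G-q->K; H-p->K; H-q->L; I-p->L; I-q->M; J-p->M; J-q->N; K-p->C; K-q->O; L-p->O; L-q->P; M-p->P; M-q->Q; N-p->Q; N-q->R; O-p->F; O-q->S; P-p->S; P-q->T; Q-p->T; Q-q->U; R-p->U; R-q->R; S-p->J; S-q->V; T-p->V; T-q->W; U-p->W; U-q->U; V-p->N; V-q->X; W-p->X; W-q->W; X-p->R; X-q->X

Build one automaton per condition and run them in lockstep. One (6 states) tracks the count of `q`s, saturating at 5; the other (4 states) tracks the count of `p`s modulo 4. Each combined state is a pair, one component from each; accept when both components accept.
A 24-state machine:
       p  q 
>  A   B  C 
   B   D  E 
   C   E  F 
   D   G  H 
   E   H  I 
   F   I  J 
   G   A  K 
   H   K  L 
   I   L  M 
   J   M  N 
   K   C  O 
   L   O  P 
   M   P  Q 
   N   Q  R 
   O   F  S 
   P   S  T 
 * Q   T  U 
   R   U  R 
   S   J  V 
   T   V  W 
 * U   W  U 
   V   N  X 
   W   X  W 
   X   R  X 
(> = start, * = accepting)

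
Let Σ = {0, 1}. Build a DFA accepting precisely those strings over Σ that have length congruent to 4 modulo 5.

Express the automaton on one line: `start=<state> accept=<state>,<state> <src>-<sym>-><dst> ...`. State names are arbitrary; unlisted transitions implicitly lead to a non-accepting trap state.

start=A accept=E A-0->B A-1->B B-0->C B-1->C C-0->D C-1->D D-0->E D-1->E E-0->A E-1->A

Count input length modulo 5: every symbol advances one step around the cycle A → B → C → D → E → A. Accept at E.
5 states suffice.
       0  1 
>  A   B  B 
   B   C  C 
   C   D  D 
   D   E  E 
 * E   A  A 
(> = start, * = accepting)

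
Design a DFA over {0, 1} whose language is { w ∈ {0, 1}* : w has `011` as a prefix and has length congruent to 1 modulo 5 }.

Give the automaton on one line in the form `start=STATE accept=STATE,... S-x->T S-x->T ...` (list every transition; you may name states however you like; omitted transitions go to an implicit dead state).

start=S0 accept=S7 S0-0->S1 S0-1->S2 S1-0->S2 S1-1->S3 S2-0->S2 S2-1->S2 S3-0->S2 S3-1->S4 S4-0->S5 S4-1->S5 S5-0->S6 S5-1->S6 S6-0->S7 S6-1->S7 S7-0->S8 S7-1->S8 S8-0->S4 S8-1->S4

Build one automaton per condition and run them in lockstep. One (5 states) tracks whether the input so far still matches the prefix `011`; the other (5 states) tracks the input length modulo 5. Each combined state is a pair, one component from each; accept when both components accept. Equivalent product states are then merged.
With 9 states:
        0   1  
>  S0   S1  S2 
   S1   S2  S3 
   S2   S2  S2 
   S3   S2  S4 
   S4   S5  S5 
   S5   S6  S6 
   S6   S7  S7 
 * S7   S8  S8 
   S8   S4  S4 
(> = start, * = accepting)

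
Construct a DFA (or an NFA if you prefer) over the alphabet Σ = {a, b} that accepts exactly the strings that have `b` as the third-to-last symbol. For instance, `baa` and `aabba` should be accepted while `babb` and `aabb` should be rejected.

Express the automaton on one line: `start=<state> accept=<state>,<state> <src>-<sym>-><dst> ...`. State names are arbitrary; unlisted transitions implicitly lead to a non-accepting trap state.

Because acceptance depends on a position counted from the end, the machine has to buffer the most recent 3 symbols. Make each state the string of the last up-to-3 symbols read; on input `x` shift the window left and append `x`. Accept when the buffered window has length 3 and begins with `b`.
          a    b  
>  s0     s1   s2 
   s1     s3   s4 
   s2     s5   s6 
   s3     s7   s8 
   s4     s9  s10 
   s5    s11  s12 
   s6    s13  s14 
   s7     s7   s8 
   s8     s9  s10 
   s9    s11  s12 
   s10   s13  s14 
 * s11    s7   s8 
 * s12    s9  s10 
 * s13   s11  s12 
 * s14   s13  s14 
(> = start, * = accepting)

start=s0 accept=s11,s12,s13,s14 s0-a->s1 s0-b->s2 s1-a->s3 s1-b->s4 s2-a->s5 s2-b->s6 s3-a->s7 s3-b->s8 s4-a->s9 s4-b->s10 s5-a->s11 s5-b->s12 s6-a->s13 s6-b->s14 s7-a->s7 s7-b->s8 s8-a->s9 s8-b->s10 s9-a->s11 s9-b->s12 s10-a->s13 s10-b->s14 s11-a->s7 s11-b->s8 s12-a->s9 s12-b->s10 s13-a->s11 s13-b->s12 s14-a->s13 s14-b->s14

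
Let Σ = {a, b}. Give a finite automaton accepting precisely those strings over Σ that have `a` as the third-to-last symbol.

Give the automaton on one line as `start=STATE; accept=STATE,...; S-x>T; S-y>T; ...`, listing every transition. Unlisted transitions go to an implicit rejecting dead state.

start=s0; accept=s7,s8,s9,s10; s0-a>s1; s0-b>s2; s1-a>s3; s1-b>s4; s2-a>s5; s2-b>s6; s3-a>s7; s3-b>s8; s4-a>s9; s4-b>s10; s5-a>s11; s5-b>s12; s6-a>s13; s6-b>s14; s7-a>s7; s7-b>s8; s8-a>s9; s8-b>s10; s9-a>s11; s9-b>s12; s10-a>s13; s10-b>s14; s11-a>s7; s11-b>s8; s12-a>s9; s12-b>s10; s13-a>s11; s13-b>s12; s14-a>s13; s14-b>s14

A DFA must remember the last 3 symbols (since which symbol is third-to-last isn't known until the input ends). Use one state per possible window of the last ≤3 symbols; accept from those whose window starts with `a`.
          a    b  
>  s0     s1   s2 
   s1     s3   s4 
   s2     s5   s6 
   s3     s7   s8 
   s4     s9  s10 
   s5    s11  s12 
   s6    s13  s14 
 * s7     s7   s8 
 * s8     s9  s10 
 * s9    s11  s12 
 * s10   s13  s14 
   s11    s7   s8 
   s12    s9  s10 
   s13   s11  s12 
   s14   s13  s14 
(> = start, * = accepting)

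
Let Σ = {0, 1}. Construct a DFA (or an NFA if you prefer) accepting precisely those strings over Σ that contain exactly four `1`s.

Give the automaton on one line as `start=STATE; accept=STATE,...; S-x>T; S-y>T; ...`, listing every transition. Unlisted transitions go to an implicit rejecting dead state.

Count `1`s, saturating at 5: states q0 through q4 mean 0 through 4 `1`s seen; q5 means more than 4. Each `1` increments (capped at q5); other symbols loop. Accept from {q4}.
6 states suffice.
        0   1  
>  q0   q0  q1 
   q1   q1  q2 
   q2   q2  q3 
   q3   q3  q4 
 * q4   q4  q5 
   q5   q5  q5 
(> = start, * = accepting)

start=q0; accept=q4; q0-0>q0; q0-1>q1; q1-0>q1; q1-1>q2; q2-0>q2; q2-1>q3; q3-0>q3; q3-1>q4; q4-0>q4; q4-1>q5; q5-0>q5; q5-1>q5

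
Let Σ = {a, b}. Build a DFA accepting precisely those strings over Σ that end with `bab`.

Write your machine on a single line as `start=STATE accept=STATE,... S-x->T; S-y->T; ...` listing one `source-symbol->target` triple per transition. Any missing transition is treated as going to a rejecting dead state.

Let each state record the length of the longest suffix of the input read so far that is also a prefix of `bab`. S1 means the last symbol is `b`; S2 means the last 2 symbols are `ba`; S3 means the last 3 symbols are `bab`. Accept only at S3, where the string currently ends in `bab`.
4 states suffice.
        a   b  
>  S0   S0  S1 
   S1   S2  S1 
   S2   S0  S3 
 * S3   S2  S1 
(> = start, * = accepting)

start=S0; accept=S3; S0-a->S0; S0-b->S1; S1-a->S2; S1-b->S1; S2-a->S0; S2-b->S3; S3-a->S2; S3-b->S1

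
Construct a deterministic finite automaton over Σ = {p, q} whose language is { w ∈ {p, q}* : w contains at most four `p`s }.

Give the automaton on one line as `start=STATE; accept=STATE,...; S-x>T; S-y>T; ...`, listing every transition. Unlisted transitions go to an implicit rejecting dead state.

start=S0; accept=S0,S1,S2,S3,S4; S0-p>S1; S0-q>S0; S1-p>S2; S1-q>S1; S2-p>S3; S2-q>S2; S3-p>S4; S3-q>S3; S4-p>S5; S4-q>S4; S5-p>S5; S5-q>S5

Only the number of `p`s matters, and only up to 5. Make a chain S0 → S1 → S2 → S3 → S4 → S5 advanced by each `p` (with S5 absorbing); every other symbol self-loops. The accepting set is {S0, S1, S2, S3, S4}.
        p   q  
>* S0   S1  S0 
 * S1   S2  S1 
 * S2   S3  S2 
 * S3   S4  S3 
 * S4   S5  S4 
   S5   S5  S5 
(> = start, * = accepting)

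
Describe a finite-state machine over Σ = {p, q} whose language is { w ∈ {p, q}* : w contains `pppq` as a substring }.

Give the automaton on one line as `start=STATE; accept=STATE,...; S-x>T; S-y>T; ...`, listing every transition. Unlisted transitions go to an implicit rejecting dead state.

Track how much of `pppq` has been matched so far: state S0 is no progress, S4 is the absorbing accept state reached once `pppq` has occurred. Intermediate states record partial matches; on a mismatch, fall back to the longest reusable overlap.
        p   q  
>  S0   S1  S0 
   S1   S2  S0 
   S2   S3  S0 
   S3   S3  S4 
 * S4   S4  S4 
(> = start, * = accepting)

start=S0; accept=S4; S0-p>S1; S0-q>S0; S1-p>S2; S1-q>S0; S2-p>S3; S2-q>S0; S3-p>S3; S3-q>S4; S4-p>S4; S4-q>S4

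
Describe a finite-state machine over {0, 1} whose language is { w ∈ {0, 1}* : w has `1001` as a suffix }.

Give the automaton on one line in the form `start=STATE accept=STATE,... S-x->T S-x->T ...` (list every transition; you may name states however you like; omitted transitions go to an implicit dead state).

Remember how much of `1001` the current input suffix matches. State A means no match yet; B means the last symbol is `1`; C means the last 2 symbols are `10`; D means the last 3 symbols are `100`; E means the last 4 symbols are `1001`. Only E accepts. On a mismatch, fall back to the longest proper suffix that is still a prefix of `1001`.
       0  1 
>  A   A  B 
   B   C  B 
   C   D  B 
   D   A  E 
 * E   C  B 
(> = start, * = accepting)

start=A accept=E A-0->A A-1->B B-0->C B-1->B C-0->D C-1->B D-0->A D-1->E E-0->C E-1->B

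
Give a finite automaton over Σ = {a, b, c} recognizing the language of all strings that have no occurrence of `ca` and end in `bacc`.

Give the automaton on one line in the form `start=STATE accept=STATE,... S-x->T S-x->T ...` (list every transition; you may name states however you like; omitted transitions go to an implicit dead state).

Handle the two conditions separately and then intersect. One (3 states) tracks partial matches of the forbidden pattern `ca`; the other (5 states) tracks how much of the suffix `bacc` has currently been matched. Each combined state is a pair, one component from each; accept when both components accept. Equivalent product states are then merged.
A 7-state machine:
        a   b   c  
>  q0   q0  q1  q2 
   q1   q3  q1  q2 
   q2   q4  q1  q2 
   q3   q0  q1  q5 
   q4   q4  q4  q4 
   q5   q4  q1  q6 
 * q6   q4  q1  q2 
(> = start, * = accepting)

start=q0 accept=q6 q0-a->q0 q0-b->q1 q0-c->q2 q1-a->q3 q1-b->q1 q1-c->q2 q2-a->q4 q2-b->q1 q2-c->q2 q3-a->q0 q3-b->q1 q3-c->q5 q4-a->q4 q4-b->q4 q4-c->q4 q5-a->q4 q5-b->q1 q5-c->q6 q6-a->q4 q6-b->q1 q6-c->q2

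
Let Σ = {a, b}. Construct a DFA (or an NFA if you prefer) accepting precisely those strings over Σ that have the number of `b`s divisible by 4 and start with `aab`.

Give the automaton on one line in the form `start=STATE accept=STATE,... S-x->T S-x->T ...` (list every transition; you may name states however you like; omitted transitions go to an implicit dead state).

Handle the two conditions separately and then intersect. The first has 4 states tracking the count of `b`s modulo 4; the second has 5 states tracking whether the input so far still matches the prefix `aab`. A product state is a pair (one from each), accepting exactly when both do.
          a    b  
>  s0     s1   s2 
   s1     s3   s2 
   s2     s2   s4 
   s3     s5   s6 
   s4     s4   s7 
   s5     s5   s2 
   s6     s6   s8 
   s7     s7   s5 
   s8     s8   s9 
   s9     s9  s10 
 * s10   s10   s6 
(> = start, * = accepting)

start=s0 accept=s10 s0-a->s1 s0-b->s2 s1-a->s3 s1-b->s2 s2-a->s2 s2-b->s4 s3-a->s5 s3-b->s6 s4-a->s4 s4-b->s7 s5-a->s5 s5-b->s2 s6-a->s6 s6-b->s8 s7-a->s7 s7-b->s5 s8-a->s8 s8-b->s9 s9-a->s9 s9-b->s10 s10-a->s10 s10-b->s6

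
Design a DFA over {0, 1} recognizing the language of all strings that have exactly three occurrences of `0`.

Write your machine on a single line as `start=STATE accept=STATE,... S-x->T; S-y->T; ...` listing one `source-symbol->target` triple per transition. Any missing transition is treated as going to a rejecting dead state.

Only the number of `0`s matters, and only up to 4. Make a chain s0 → s1 → s2 → s3 → s4 advanced by each `0` (with s4 absorbing); every other symbol self-loops. The accepting set is {s3}.
        0   1  
>  s0   s1  s0 
   s1   s2  s1 
   s2   s3  s2 
 * s3   s4  s3 
   s4   s4  s4 
(> = start, * = accepting)

start=s0; accept=s3; s0-0->s1; s0-1->s0; s1-0->s2; s1-1->s1; s2-0->s3; s2-1->s2; s3-0->s4; s3-1->s3; s4-0->s4; s4-1->s4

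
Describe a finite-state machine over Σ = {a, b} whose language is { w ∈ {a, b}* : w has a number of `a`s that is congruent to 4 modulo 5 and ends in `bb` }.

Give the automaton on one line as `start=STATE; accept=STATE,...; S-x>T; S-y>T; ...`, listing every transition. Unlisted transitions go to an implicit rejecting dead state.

Run two small machines in parallel and take their product. One (5 states) tracks the count of `a`s modulo 5; the other (3 states) tracks how much of the suffix `bb` has currently been matched. Each combined state is a pair, one component from each; accept when both components accept.
          a    b  
>  q0     q1   q2 
   q1     q3   q4 
   q2     q1   q5 
   q3     q6   q7 
   q4     q3   q8 
   q5     q1   q5 
   q6     q9  q10 
   q7     q6  q11 
   q8     q3   q8 
   q9     q0  q12 
   q10    q9  q13 
   q11    q6  q11 
   q12    q0  q14 
   q13    q9  q13 
 * q14    q0  q14 
(> = start, * = accepting)

start=q0; accept=q14; q0-a>q1; q0-b>q2; q1-a>q3; q1-b>q4; q2-a>q1; q2-b>q5; q3-a>q6; q3-b>q7; q4-a>q3; q4-b>q8; q5-a>q1; q5-b>q5; q6-a>q9; q6-b>q10; q7-a>q6; q7-b>q11; q8-a>q3; q8-b>q8; q9-a>q0; q9-b>q12; q10-a>q9; q10-b>q13; q11-a>q6; q11-b>q11; q12-a>q0; q12-b>q14; q13-a>q9; q13-b>q13; q14-a>q0; q14-b>q14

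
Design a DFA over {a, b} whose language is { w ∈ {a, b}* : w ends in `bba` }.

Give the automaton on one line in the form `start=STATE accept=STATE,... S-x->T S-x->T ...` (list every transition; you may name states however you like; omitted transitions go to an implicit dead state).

Remember how much of `bba` the current input suffix matches. State s0 means no match yet; s1 means the last symbol is `b`; s2 means the last 2 symbols are `bb`; s3 means the last 3 symbols are `bba`. Only s3 accepts. On a mismatch, fall back to the longest proper suffix that is still a prefix of `bba`.
        a   b  
>  s0   s0  s1 
   s1   s0  s2 
   s2   s3  s2 
 * s3   s0  s1 
(> = start, * = accepting)

start=s0 accept=s3 s0-a->s0 s0-b->s1 s1-a->s0 s1-b->s2 s2-a->s3 s2-b->s2 s3-a->s0 s3-b->s1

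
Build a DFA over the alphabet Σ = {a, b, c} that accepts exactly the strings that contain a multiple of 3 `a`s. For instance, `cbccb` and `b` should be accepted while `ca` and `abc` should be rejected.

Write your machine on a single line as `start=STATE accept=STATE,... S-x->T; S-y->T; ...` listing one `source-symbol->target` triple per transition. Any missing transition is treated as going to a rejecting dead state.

The only thing that matters is how many `a`s have appeared, reduced mod 3. Use one state per residue: s0 for 0, …, s2 for 2. Reading `a` moves to the next residue; anything else stays put. s0 is accepting.
With 3 states:
        a   b   c  
>* s0   s1  s0  s0 
   s1   s2  s1  s1 
   s2   s0  s2  s2 
(> = start, * = accepting)

start=s0; accept=s0; s0-a->s1; s0-b->s0; s0-c->s0; s1-a->s2; s1-b->s1; s1-c->s1; s2-a->s0; s2-b->s2; s2-c->s2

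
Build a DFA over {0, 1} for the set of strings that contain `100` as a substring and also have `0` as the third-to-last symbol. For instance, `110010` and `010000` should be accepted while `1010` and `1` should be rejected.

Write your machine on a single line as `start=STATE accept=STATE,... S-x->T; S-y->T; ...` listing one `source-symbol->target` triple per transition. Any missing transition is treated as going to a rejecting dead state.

start=q0; accept=q15,q16,q17,q18; q0-0->q1; q0-1->q2; q1-0->q3; q1-1->q4; q2-0->q5; q2-1->q6; q3-0->q7; q3-1->q8; q4-0->q9; q4-1->q10; q5-0->q11; q5-1->q12; q6-0->q13; q6-1->q14; q7-0->q7; q7-1->q8; q8-0->q9; q8-1->q10; q9-0->q11; q9-1->q12; q10-0->q13; q10-1->q14; q11-0->q15; q11-1->q16; q12-0->q9; q12-1->q10; q13-0->q11; q13-1->q12; q14-0->q13; q14-1->q14; q15-0->q15; q15-1->q16; q16-0->q17; q16-1->q18; q17-0->q11; q17-1->q19; q18-0->q20; q18-1->q21; q19-0->q17; q19-1->q18; q20-0->q11; q20-1->q19; q21-0->q20; q21-1->q21

Handle the two conditions separately and then intersect. One (4 states) tracks whether and how much of `100` has been seen; the other (15 states) tracks the last 3 symbols read. Each combined state is a pair, one component from each; accept when both components accept.
With 22 states:
          0    1  
>  q0     q1   q2 
   q1     q3   q4 
   q2     q5   q6 
   q3     q7   q8 
   q4     q9  q10 
   q5    q11  q12 
   q6    q13  q14 
   q7     q7   q8 
   q8     q9  q10 
   q9    q11  q12 
   q10   q13  q14 
   q11   q15  q16 
   q12    q9  q10 
   q13   q11  q12 
   q14   q13  q14 
 * q15   q15  q16 
 * q16   q17  q18 
 * q17   q11  q19 
 * q18   q20  q21 
   q19   q17  q18 
   q20   q11  q19 
   q21   q20  q21 
(> = start, * = accepting)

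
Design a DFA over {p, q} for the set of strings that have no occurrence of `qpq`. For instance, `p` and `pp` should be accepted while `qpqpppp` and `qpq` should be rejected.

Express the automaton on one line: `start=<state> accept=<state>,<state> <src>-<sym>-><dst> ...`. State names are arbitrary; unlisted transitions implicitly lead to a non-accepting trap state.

start=S0 accept=S0,S1,S2 S0-p->S0 S0-q->S1 S1-p->S2 S1-q->S1 S2-p->S0 S2-q->S3 S3-p->S3 S3-q->S3

This is the complement of 'contains `qpq`'. Use the same substring-matching states — S0 through S3 holding how much of `qpq` has just been matched — but flip the accepting set: everything except the trap S3 accepts.
A 4-state machine:
        p   q  
>* S0   S0  S1 
 * S1   S2  S1 
 * S2   S0  S3 
   S3   S3  S3 
(> = start, * = accepting)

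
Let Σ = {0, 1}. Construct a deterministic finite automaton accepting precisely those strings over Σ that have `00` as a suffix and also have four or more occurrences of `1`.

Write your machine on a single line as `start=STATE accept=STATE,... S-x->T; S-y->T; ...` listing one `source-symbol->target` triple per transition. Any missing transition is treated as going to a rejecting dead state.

start=q0; accept=q6; q0-0->q0; q0-1->q1; q1-0->q1; q1-1->q2; q2-0->q2; q2-1->q3; q3-0->q3; q3-1->q4; q4-0->q5; q4-1->q4; q5-0->q6; q5-1->q4; q6-0->q6; q6-1->q4

Handle the two conditions separately and then intersect. One (3 states) tracks how much of the suffix `00` has currently been matched; the other (6 states) tracks the count of `1`s, saturating at 5. Each combined state is a pair, one component from each; accept when both components accept. After merging equivalent states the machine shrinks.
        0   1  
>  q0   q0  q1 
   q1   q1  q2 
   q2   q2  q3 
   q3   q3  q4 
   q4   q5  q4 
   q5   q6  q4 
 * q6   q6  q4 
(> = start, * = accepting)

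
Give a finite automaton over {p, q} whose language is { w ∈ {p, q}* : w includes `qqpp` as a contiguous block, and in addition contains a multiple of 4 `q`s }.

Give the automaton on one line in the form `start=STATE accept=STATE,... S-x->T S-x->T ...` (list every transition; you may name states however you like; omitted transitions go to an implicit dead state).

Build one automaton per condition and run them in lockstep. The first has 5 states tracking whether and how much of `qqpp` has been seen; the second has 4 states tracking the count of `q`s modulo 4. A product state is a pair (one from each), accepting exactly when both do.
20 states suffice.
       p  q 
>  A   A  B 
   B   C  D 
   C   C  E 
   D   F  G 
   E   H  G 
   F   I  J 
   G   K  L 
   H   H  J 
   I   I  M 
   J   N  L 
   K   M  O 
   L   P  Q 
   M   M  R 
   N   N  O 
   O   A  Q 
   P   R  B 
   Q   S  D 
 * R   R  T 
   S   T  E 
   T   T  I 
(> = start, * = accepting)

start=A accept=R A-p->A A-q->B B-p->C B-q->D C-p->C C-q->E D-p->F D-q->G E-p->H E-q->G F-p->I F-q->J G-p->K G-q->L H-p->H H-q->J I-p->I I-q->M J-p->N J-q->L K-p->M K-q->O L-p->P L-q->Q M-p->M M-q->R N-p->N N-q->O O-p->A O-q->Q P-p->R P-q->B Q-p->S Q-q->D R-p->R R-q->T S-p->T S-q->E T-p->T T-q->I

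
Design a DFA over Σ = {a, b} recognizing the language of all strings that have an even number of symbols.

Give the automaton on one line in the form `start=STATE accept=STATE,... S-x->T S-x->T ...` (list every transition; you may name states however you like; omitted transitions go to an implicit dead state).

start=S0 accept=S0 S0-a->S1 S0-b->S1 S1-a->S0 S1-b->S0

Count input length modulo 2: every symbol advances one step around the cycle S0 → S1 → S0. Accept at S0.
2 states suffice.
        a   b  
>* S0   S1  S1 
   S1   S0  S0 
(> = start, * = accepting)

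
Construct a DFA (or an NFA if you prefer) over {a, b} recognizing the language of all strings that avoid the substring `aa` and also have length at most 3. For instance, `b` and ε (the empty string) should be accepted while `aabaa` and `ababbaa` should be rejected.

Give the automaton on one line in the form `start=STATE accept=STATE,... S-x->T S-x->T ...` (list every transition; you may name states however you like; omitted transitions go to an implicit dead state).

start=s0 accept=s0,s1,s2,s4,s5,s6 s0-a->s1 s0-b->s2 s1-a->s3 s1-b->s4 s2-a->s5 s2-b->s4 s3-a->s3 s3-b->s3 s4-a->s6 s4-b->s6 s5-a->s3 s5-b->s6 s6-a->s3 s6-b->s3

Run two small machines in parallel and take their product. The first has 3 states tracking partial matches of the forbidden pattern `aa`; the second has 5 states tracking the input length, saturating at 4. A product state is a pair (one from each), accepting exactly when both do. Equivalent product states are then merged.
A 7-state machine:
        a   b  
>* s0   s1  s2 
 * s1   s3  s4 
 * s2   s5  s4 
   s3   s3  s3 
 * s4   s6  s6 
 * s5   s3  s6 
 * s6   s3  s3 
(> = start, * = accepting)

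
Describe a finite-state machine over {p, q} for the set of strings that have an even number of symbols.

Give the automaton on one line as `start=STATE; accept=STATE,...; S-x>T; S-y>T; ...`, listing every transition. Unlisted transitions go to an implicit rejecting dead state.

start=S0; accept=S0; S0-p>S1; S0-q>S1; S1-p>S0; S1-q>S0

Only the length mod 2 matters, so use a 2-cycle: from any state, every input symbol moves to the next state, wrapping S1 back to S0. Mark S0 accepting.
With 2 states:
        p   q  
>* S0   S1  S1 
   S1   S0  S0 
(> = start, * = accepting)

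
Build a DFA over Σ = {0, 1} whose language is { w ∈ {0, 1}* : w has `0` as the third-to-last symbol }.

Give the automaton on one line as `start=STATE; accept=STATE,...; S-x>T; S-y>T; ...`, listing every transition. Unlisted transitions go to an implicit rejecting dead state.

A DFA must remember the last 3 symbols (since which symbol is third-to-last isn't known until the input ends). Use one state per possible window of the last ≤3 symbols; accept from those whose window starts with `0`.
With 15 states:
          0    1  
>  q0     q1   q2 
   q1     q3   q4 
   q2     q5   q6 
   q3     q7   q8 
   q4     q9  q10 
   q5    q11  q12 
   q6    q13  q14 
 * q7     q7   q8 
 * q8     q9  q10 
 * q9    q11  q12 
 * q10   q13  q14 
   q11    q7   q8 
   q12    q9  q10 
   q13   q11  q12 
   q14   q13  q14 
(> = start, * = accepting)

start=q0; accept=q7,q8,q9,q10; q0-0>q1; q0-1>q2; q1-0>q3; q1-1>q4; q2-0>q5; q2-1>q6; q3-0>q7; q3-1>q8; q4-0>q9; q4-1>q10; q5-0>q11; q5-1>q12; q6-0>q13; q6-1>q14; q7-0>q7; q7-1>q8; q8-0>q9; q8-1>q10; q9-0>q11; q9-1>q12; q10-0>q13; q10-1>q14; q11-0>q7; q11-1>q8; q12-0>q9; q12-1>q10; q13-0>q11; q13-1>q12; q14-0>q13; q14-1>q14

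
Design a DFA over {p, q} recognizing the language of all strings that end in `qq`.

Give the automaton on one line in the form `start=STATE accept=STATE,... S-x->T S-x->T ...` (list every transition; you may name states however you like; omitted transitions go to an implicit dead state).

start=s0 accept=s2 s0-p->s0 s0-q->s1 s1-p->s0 s1-q->s2 s2-p->s0 s2-q->s2

Remember how much of `qq` the current input suffix matches. State s0 means no match yet; s1 means the last symbol is `q`; s2 means the last 2 symbols are `qq`. Only s2 accepts. On a mismatch, fall back to the longest proper suffix that is still a prefix of `qq`.
3 states suffice.
        p   q  
>  s0   s0  s1 
   s1   s0  s2 
 * s2   s0  s2 
(> = start, * = accepting)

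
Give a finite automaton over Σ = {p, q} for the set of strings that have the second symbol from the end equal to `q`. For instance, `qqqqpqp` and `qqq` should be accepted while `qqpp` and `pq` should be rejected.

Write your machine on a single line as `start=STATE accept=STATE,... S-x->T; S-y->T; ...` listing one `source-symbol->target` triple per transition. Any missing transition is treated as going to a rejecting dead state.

start=S0; accept=S5,S6; S0-p->S1; S0-q->S2; S1-p->S3; S1-q->S4; S2-p->S5; S2-q->S6; S3-p->S3; S3-q->S4; S4-p->S5; S4-q->S6; S5-p->S3; S5-q->S4; S6-p->S5; S6-q->S6

Because acceptance depends on a position counted from the end, the machine has to buffer the most recent 2 symbols. Make each state the string of the last up-to-2 symbols read; on input `x` shift the window left and append `x`. Accept when the buffered window has length 2 and begins with `q`.
        p   q  
>  S0   S1  S2 
   S1   S3  S4 
   S2   S5  S6 
   S3   S3  S4 
   S4   S5  S6 
 * S5   S3  S4 
 * S6   S5  S6 
(> = start, * = accepting)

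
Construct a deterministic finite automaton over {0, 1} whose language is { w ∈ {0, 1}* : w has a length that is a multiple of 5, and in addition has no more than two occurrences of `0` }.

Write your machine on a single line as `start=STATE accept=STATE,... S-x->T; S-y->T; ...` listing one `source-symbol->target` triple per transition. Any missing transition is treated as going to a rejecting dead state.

Run two small machines in parallel and take their product. The first has 5 states tracking the input length modulo 5; the second has 4 states tracking the count of `0`s, saturating at 3. A product state is a pair (one from each), accepting exactly when both do. After merging equivalent states the machine shrinks.
16 states suffice.
          0    1  
>* q0     q1   q2 
   q1     q3   q4 
   q2     q4   q5 
   q3     q6   q7 
   q4     q7   q8 
   q5     q8   q9 
   q6     q6   q6 
   q7     q6  q10 
   q8    q10  q11 
   q9    q11  q12 
   q10    q6  q13 
   q11   q13  q14 
   q12   q14   q0 
 * q13    q6  q15 
 * q14   q15   q1 
   q15    q6   q3 
(> = start, * = accepting)

start=q0; accept=q0,q13,q14; q0-0->q1; q0-1->q2; q1-0->q3; q1-1->q4; q2-0->q4; q2-1->q5; q3-0->q6; q3-1->q7; q4-0->q7; q4-1->q8; q5-0->q8; q5-1->q9; q6-0->q6; q6-1->q6; q7-0->q6; q7-1->q10; q8-0->q10; q8-1->q11; q9-0->q11; q9-1->q12; q10-0->q6; q10-1->q13; q11-0->q13; q11-1->q14; q12-0->q14; q12-1->q0; q13-0->q6; q13-1->q15; q14-0->q15; q14-1->q1; q15-0->q6; q15-1->q3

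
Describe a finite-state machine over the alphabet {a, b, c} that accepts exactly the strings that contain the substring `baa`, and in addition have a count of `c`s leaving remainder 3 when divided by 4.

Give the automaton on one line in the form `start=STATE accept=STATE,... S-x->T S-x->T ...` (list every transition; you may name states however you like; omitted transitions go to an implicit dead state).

start=S0 accept=S15 S0-a->S0 S0-b->S1 S0-c->S2 S1-a->S3 S1-b->S1 S1-c->S2 S2-a->S2 S2-b->S4 S2-c->S5 S3-a->S6 S3-b->S1 S3-c->S2 S4-a->S7 S4-b->S4 S4-c->S5 S5-a->S5 S5-b->S8 S5-c->S9 S6-a->S6 S6-b->S6 S6-c->S10 S7-a->S10 S7-b->S4 S7-c->S5 S8-a->S11 S8-b->S8 S8-c->S9 S9-a->S9 S9-b->S12 S9-c->S0 S10-a->S10 S10-b->S10 S10-c->S13 S11-a->S13 S11-b->S8 S11-c->S9 S12-a->S14 S12-b->S12 S12-c->S0 S13-a->S13 S13-b->S13 S13-c->S15 S14-a->S15 S14-b->S12 S14-c->S0 S15-a->S15 S15-b->S15 S15-c->S6

Build one automaton per condition and run them in lockstep. The first has 4 states tracking whether and how much of `baa` has been seen; the second has 4 states tracking the count of `c`s modulo 4. A product state is a pair (one from each), accepting exactly when both do.
With 16 states:
          a    b    c  
>  S0     S0   S1   S2 
   S1     S3   S1   S2 
   S2     S2   S4   S5 
   S3     S6   S1   S2 
   S4     S7   S4   S5 
   S5     S5   S8   S9 
   S6     S6   S6  S10 
   S7    S10   S4   S5 
   S8    S11   S8   S9 
   S9     S9  S12   S0 
   S10   S10  S10  S13 
   S11   S13   S8   S9 
   S12   S14  S12   S0 
   S13   S13  S13  S15 
   S14   S15  S12   S0 
 * S15   S15  S15   S6 
(> = start, * = accepting)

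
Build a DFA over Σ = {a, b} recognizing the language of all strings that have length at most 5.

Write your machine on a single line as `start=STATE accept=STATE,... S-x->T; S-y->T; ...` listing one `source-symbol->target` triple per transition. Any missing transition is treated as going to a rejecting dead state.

start=q0; accept=q0,q1,q2,q3,q4,q5; q0-a->q1; q0-b->q1; q1-a->q2; q1-b->q2; q2-a->q3; q2-b->q3; q3-a->q4; q3-b->q4; q4-a->q5; q4-b->q5; q5-a->q6; q5-b->q6; q6-a->q6; q6-b->q6

We only need to distinguish lengths 0, 1, …, 5, and '>5'. Chain q0 → q1 → q2 → q3 → q4 → q5 → q6 on every symbol, with q6 looping. Accepting states: {q0, q1, q2, q3, q4, q5}.
With 7 states:
        a   b  
>* q0   q1  q1 
 * q1   q2  q2 
 * q2   q3  q3 
 * q3   q4  q4 
 * q4   q5  q5 
 * q5   q6  q6 
   q6   q6  q6 
(> = start, * = accepting)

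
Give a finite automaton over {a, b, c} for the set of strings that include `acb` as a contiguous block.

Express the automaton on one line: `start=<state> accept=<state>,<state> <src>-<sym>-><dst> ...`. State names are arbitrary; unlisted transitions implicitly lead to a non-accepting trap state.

start=q0 accept=q3 q0-a->q1 q0-b->q0 q0-c->q0 q1-a->q1 q1-b->q0 q1-c->q2 q2-a->q1 q2-b->q3 q2-c->q0 q3-a->q3 q3-b->q3 q3-c->q3

Track how much of `acb` has been matched so far: state q0 is no progress, q3 is the absorbing accept state reached once `acb` has occurred. Intermediate states record partial matches; on a mismatch, fall back to the longest reusable overlap.
With 4 states:
        a   b   c  
>  q0   q1  q0  q0 
   q1   q1  q0  q2 
   q2   q1  q3  q0 
 * q3   q3  q3  q3 
(> = start, * = accepting)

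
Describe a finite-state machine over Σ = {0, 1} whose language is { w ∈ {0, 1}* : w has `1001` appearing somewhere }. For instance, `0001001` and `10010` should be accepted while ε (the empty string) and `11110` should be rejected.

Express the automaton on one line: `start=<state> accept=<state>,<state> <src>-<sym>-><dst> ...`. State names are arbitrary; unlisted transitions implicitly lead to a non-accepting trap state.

States A..D record the length of the longest prefix of `1001` that matches the current input suffix. Reaching E means `1001` has been seen, and we stay there forever. Accept from E.
With 5 states:
       0  1 
>  A   A  B 
   B   C  B 
   C   D  B 
   D   A  E 
 * E   E  E 
(> = start, * = accepting)

start=A accept=E A-0->A A-1->B B-0->C B-1->B C-0->D C-1->B D-0->A D-1->E E-0->E E-1->E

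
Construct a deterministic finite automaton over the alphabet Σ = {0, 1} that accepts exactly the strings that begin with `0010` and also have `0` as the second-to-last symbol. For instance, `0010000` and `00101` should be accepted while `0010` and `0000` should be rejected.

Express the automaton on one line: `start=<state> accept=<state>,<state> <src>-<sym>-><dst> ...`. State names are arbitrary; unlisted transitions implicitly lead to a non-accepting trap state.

Build one automaton per condition and run them in lockstep. One (6 states) tracks whether the input so far still matches the prefix `0010`; the other (7 states) tracks the last 2 symbols read. Each combined state is a pair, one component from each; accept when both components accept.
13 states suffice.
       0  1 
>  A   B  C 
   B   D  E 
   C   F  G 
   D   H  I 
   E   F  G 
   F   H  E 
   G   F  G 
   H   H  E 
   I   J  G 
   J   K  L 
 * K   K  L 
 * L   J  M 
   M   J  M 
(> = start, * = accepting)

start=A accept=K,L A-0->B A-1->C B-0->D B-1->E C-0->F C-1->G D-0->H D-1->I E-0->F E-1->G F-0->H F-1->E G-0->F G-1->G H-0->H H-1->E I-0->J I-1->G J-0->K J-1->L K-0->K K-1->L L-0->J L-1->M M-0->J M-1->M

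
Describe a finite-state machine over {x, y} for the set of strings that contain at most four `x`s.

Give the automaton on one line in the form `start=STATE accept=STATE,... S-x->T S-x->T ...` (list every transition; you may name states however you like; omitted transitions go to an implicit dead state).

start=q0 accept=q0,q1,q2,q3,q4 q0-x->q1 q0-y->q0 q1-x->q2 q1-y->q1 q2-x->q3 q2-y->q2 q3-x->q4 q3-y->q3 q4-x->q5 q4-y->q4 q5-x->q5 q5-y->q5

Count `x`s, saturating at 5: states q0 through q4 mean 0 through 4 `x`s seen; q5 means more than 4. Each `x` increments (capped at q5); other symbols loop. Accept from {q0, q1, q2, q3, q4}.
        x   y  
>* q0   q1  q0 
 * q1   q2  q1 
 * q2   q3  q2 
 * q3   q4  q3 
 * q4   q5  q4 
   q5   q5  q5 
(> = start, * = accepting)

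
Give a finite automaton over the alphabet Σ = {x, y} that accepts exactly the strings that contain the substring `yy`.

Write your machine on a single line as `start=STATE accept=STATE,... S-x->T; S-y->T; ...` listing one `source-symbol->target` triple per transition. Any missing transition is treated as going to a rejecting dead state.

Track how much of `yy` has been matched so far: state A is no progress, C is the absorbing accept state reached once `yy` has occurred. Intermediate states record partial matches; on a mismatch, fall back to the longest reusable overlap.
A 3-state machine:
       x  y 
>  A   A  B 
   B   A  C 
 * C   C  C 
(> = start, * = accepting)

start=A; accept=C; A-x->A; A-y->B; B-x->A; B-y->C; C-x->C; C-y->C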